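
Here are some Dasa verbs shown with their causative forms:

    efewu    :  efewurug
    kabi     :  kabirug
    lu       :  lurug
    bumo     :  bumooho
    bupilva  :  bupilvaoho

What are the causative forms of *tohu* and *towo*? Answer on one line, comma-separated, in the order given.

Looking at the last vowel of each stem: -rug when the last vowel of the stem is a high vowel (*efewu*, *kabi*, *lu*); -oho when the last vowel of the stem is a non-high vowel (*bumo*, *bupilva*).
*tohu* — last vowel /u/ (a high vowel) → -rug → *tohurug*.
Since the last vowel of *towo* is /o/ (a non-high vowel), it takes -oho, giving *towooho*.

tohurug, towooho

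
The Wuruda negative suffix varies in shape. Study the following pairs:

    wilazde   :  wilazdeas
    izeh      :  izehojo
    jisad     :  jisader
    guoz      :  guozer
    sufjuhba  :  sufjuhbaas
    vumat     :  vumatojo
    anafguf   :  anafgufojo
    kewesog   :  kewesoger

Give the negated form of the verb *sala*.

salaas

The pattern is voicing of the final sound: -ojo when the stem ends in a voiceless consonant (*izeh*, *vumat*, *anafguf*); -er when the stem ends in a voiced consonant (*jisad*, *guoz*, *kewesog*); -as when the stem ends in a vowel (*wilazde*, *sufjuhba*).
*sala*: final sound = /a/, a vowel → -as → *salaas*.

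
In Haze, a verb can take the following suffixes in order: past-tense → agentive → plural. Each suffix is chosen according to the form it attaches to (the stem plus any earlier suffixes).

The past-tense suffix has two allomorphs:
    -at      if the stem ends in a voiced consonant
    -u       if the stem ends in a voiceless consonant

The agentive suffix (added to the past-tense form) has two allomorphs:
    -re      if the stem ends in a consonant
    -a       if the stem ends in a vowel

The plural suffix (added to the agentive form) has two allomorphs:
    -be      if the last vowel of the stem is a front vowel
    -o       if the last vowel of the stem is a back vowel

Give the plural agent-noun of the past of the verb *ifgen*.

ifgenatrebe

The final consonant of *ifgen* is /n/, which is voiced, so the past-tense suffix is -at, giving *ifgenat*.
The past-tense form *ifgenat* — final sound /t/ (a consonant) → -re → *ifgenatre*.
Since the last vowel of the agentive form *ifgenatre* is /e/ (a front vowel), it takes -be, giving *ifgenatrebe*.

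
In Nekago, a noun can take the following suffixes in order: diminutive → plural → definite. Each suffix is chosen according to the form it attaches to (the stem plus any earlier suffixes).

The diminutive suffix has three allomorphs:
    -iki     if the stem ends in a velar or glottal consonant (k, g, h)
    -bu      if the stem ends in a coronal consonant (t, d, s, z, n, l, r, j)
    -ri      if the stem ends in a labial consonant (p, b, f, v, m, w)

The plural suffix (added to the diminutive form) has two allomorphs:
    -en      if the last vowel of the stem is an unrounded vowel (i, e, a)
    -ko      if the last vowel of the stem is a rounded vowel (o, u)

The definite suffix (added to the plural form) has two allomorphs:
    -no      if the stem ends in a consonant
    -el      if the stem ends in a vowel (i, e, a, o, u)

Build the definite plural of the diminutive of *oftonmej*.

oftonmejbukoel

The final consonant of *oftonmej* is /j/, which is coronal, so the diminutive suffix is -bu, giving *oftonmejbu*.
The diminutive form *oftonmejbu*: last vowel = /u/, a rounded vowel → -ko → *oftonmejbuko*.
The plural form *oftonmejbuko* — final sound /o/ (a vowel) → -el → *oftonmejbukoel*.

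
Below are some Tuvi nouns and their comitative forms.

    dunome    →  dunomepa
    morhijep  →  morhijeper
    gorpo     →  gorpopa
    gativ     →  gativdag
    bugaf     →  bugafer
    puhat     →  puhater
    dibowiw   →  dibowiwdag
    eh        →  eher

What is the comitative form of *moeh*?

moeher

The alternation tracks the final sound of the stem — -er when the stem ends in a voiceless consonant (*morhijep*, *bugaf*, *puhat*, *eh*); -dag when the stem ends in a voiced consonant (*gativ*, *dibowiw*); -pa when the stem ends in a vowel (*dunome*, *gorpo*).
*moeh* — final sound /h/ (a voiceless consonant) → -er → *moeher*.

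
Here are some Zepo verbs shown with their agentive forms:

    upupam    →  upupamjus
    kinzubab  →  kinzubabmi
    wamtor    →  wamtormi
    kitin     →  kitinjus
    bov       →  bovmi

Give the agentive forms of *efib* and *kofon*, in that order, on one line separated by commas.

The suffix is conditioned by the final consonant: -jus when the stem ends in a nasal (*upupam*, *kitin*); -mi when the stem ends in a non-nasal consonant (*kinzubab*, *wamtor*, *bov*).
*efib*: final consonant = /b/, non-nasal → -mi → *efibmi*.
The final consonant of *kofon* is /n/, which is a nasal, so the suffix is -jus, giving *kofonjus*.

efibmi, kofonjus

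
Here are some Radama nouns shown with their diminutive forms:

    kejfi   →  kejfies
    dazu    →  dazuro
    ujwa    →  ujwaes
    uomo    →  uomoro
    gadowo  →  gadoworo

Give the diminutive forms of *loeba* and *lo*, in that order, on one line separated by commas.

The alternation tracks the last vowel of the stem — -ro when the last vowel of the stem is a rounded vowel (*dazu*, *uomo*, *gadowo*); -es when the last vowel of the stem is an unrounded vowel (*kejfi*, *ujwa*).
*loeba*: last vowel = /a/, an unrounded vowel → -es → *loebaes*.
The last vowel of *lo* is /o/, which is a rounded vowel, so the suffix is -ro, giving *loro*.

loebaes, loro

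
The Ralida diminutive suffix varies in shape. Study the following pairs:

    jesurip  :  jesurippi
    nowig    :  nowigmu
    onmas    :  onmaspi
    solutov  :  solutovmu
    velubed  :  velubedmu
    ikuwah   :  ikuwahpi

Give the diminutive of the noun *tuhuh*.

tuhuhpi

Looking at the final consonant of each stem: -pi when the stem ends in a voiceless consonant (*jesurip*, *onmas*, *ikuwah*); -mu when the stem ends in a voiced consonant (*nowig*, *solutov*, *velubed*).
*tuhuh*: final consonant = /h/, voiceless → -pi → *tuhuhpi*.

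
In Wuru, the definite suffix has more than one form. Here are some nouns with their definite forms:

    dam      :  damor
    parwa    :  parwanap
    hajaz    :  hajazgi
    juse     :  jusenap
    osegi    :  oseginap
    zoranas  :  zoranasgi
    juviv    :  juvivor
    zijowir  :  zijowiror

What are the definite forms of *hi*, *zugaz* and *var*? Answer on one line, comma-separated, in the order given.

hinap, zugazgi, varor

The alternation tracks the final sound of the stem — -gi when the stem ends in a sibilant (*hajaz*, *zoranas*); -or when the stem ends in a non-sibilant consonant (*dam*, *juviv*, *zijowir*); -nap when the stem ends in a vowel (*parwa*, *juse*, *osegi*).
The final sound of *hi* is /i/, which is a vowel, so the suffix is -nap, giving *hinap*.
*zugaz* — final sound /z/ (a sibilant) → -gi → *zugazgi*.
*var*: final sound = /r/, a non-sibilant consonant → -or → *varor*.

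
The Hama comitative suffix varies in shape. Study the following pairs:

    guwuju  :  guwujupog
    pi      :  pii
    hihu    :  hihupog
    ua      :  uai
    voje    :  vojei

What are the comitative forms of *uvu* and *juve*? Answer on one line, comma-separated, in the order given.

uvupog, juvei

The pattern is rounding harmony: -pog when the last vowel of the stem is a rounded vowel (*guwuju*, *hihu*); -i when the last vowel of the stem is an unrounded vowel (*pi*, *ua*, *voje*).
*uvu*: last vowel = /u/, a rounded vowel → -pog → *uvupog*.
The last vowel of *juve* is /e/, which is an unrounded vowel, so the suffix is -i, giving *juvei*.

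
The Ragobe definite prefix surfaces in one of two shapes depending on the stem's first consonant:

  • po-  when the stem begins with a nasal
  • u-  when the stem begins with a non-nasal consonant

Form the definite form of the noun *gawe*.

Since the first consonant of *gawe* is /g/ (non-nasal), it takes u-, giving *ugawe*.

ugawe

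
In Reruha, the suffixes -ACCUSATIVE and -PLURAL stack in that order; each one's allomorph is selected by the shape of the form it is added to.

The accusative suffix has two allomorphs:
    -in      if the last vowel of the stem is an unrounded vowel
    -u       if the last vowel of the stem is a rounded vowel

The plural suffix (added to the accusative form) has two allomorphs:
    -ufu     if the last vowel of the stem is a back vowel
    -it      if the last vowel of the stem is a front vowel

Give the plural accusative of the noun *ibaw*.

Since the last vowel of *ibaw* is /a/ (an unrounded vowel), it takes -in, giving *ibawin*.
Since the last vowel of the accusative form *ibawin* is /i/ (a front vowel), it takes -it, giving *ibawinit*.

ibawinit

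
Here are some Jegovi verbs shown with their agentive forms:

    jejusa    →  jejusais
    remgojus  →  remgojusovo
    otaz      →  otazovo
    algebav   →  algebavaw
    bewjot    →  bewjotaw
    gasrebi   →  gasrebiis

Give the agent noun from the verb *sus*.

susovo

Looking at the final sound of each stem: -ovo when the stem ends in a sibilant (*remgojus*, *otaz*); -aw when the stem ends in a non-sibilant consonant (*algebav*, *bewjot*); -is when the stem ends in a vowel (*jejusa*, *gasrebi*).
*sus*: final sound = /s/, a sibilant → -ovo → *susovo*.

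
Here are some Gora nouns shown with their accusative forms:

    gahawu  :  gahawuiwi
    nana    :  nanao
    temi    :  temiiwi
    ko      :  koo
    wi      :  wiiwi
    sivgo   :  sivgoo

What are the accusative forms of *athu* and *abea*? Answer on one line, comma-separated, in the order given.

athuiwi, abeao

The suffix is conditioned by the last vowel: -iwi when the last vowel of the stem is a high vowel (*gahawu*, *temi*, *wi*); -o when the last vowel of the stem is a non-high vowel (*nana*, *ko*, *sivgo*).
Since the last vowel of *athu* is /u/ (a high vowel), it takes -iwi, giving *athuiwi*.
The last vowel of *abea* is /a/, which is a non-high vowel, so the suffix is -o, giving *abeao*.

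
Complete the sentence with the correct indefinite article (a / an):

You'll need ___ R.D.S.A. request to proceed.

The indefinite article is chosen by the initial *sound* of the following word, not its spelling.
The initialism *R.D.S.A.* is read letter by letter; the first letter, R, is pronounced /ɑr/, which begins with a vowel sound.
So the article is *an*: You'll need an R.D.S.A. request to proceed.

an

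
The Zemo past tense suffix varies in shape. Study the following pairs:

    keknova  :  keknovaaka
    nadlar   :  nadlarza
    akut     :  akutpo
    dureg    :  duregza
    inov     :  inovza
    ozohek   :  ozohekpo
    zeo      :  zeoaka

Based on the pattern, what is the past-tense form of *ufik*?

ufikpo

The alternation tracks the final sound of the stem — -po when the stem ends in a voiceless consonant (*akut*, *ozohek*); -za when the stem ends in a voiced consonant (*nadlar*, *dureg*, *inov*); -aka when the stem ends in a vowel (*keknova*, *zeo*).
The final sound of *ufik* is /k/, which is a voiceless consonant, so the suffix is -po, giving *ufikpo*.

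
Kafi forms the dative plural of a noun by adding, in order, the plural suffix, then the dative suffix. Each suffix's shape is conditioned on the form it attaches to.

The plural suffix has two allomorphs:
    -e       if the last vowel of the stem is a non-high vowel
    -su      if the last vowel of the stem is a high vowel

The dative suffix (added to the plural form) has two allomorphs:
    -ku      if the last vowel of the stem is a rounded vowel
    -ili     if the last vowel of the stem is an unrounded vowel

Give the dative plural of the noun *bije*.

Since the last vowel of *bije* is /e/ (a non-high vowel), it takes -e, giving *bijee*.
The last vowel of the plural form *bijee* is /e/, which is an unrounded vowel, so the dative suffix is -ili, giving *bijeeili*.

bijeeili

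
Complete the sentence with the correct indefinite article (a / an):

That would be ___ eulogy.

The indefinite article is chosen by the initial *sound* of the following word, not its spelling.
*eulogy* begins with the sound /juː/ (eu pronounced /juː/) — a consonant sound.
So the article is *a*: That would be a eulogy.

a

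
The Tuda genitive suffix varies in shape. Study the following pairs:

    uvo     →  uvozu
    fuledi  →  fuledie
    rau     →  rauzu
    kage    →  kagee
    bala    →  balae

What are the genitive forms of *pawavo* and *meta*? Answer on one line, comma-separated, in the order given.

pawavozu, metae

The suffix is conditioned by the last vowel: -zu when the last vowel of the stem is a rounded vowel (*uvo*, *rau*); -e when the last vowel of the stem is an unrounded vowel (*fuledi*, *kage*, *bala*).
Since the last vowel of *pawavo* is /o/ (a rounded vowel), it takes -zu, giving *pawavozu*.
*meta* — last vowel /a/ (an unrounded vowel) → -e → *metae*.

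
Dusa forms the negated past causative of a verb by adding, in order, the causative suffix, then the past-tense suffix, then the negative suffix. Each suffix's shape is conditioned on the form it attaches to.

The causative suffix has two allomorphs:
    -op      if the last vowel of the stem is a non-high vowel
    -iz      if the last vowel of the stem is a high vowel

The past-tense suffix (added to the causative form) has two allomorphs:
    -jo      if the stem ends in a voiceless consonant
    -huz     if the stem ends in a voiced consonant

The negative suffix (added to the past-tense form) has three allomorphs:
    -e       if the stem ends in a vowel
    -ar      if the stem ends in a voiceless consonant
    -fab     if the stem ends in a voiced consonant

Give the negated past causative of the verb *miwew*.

miwewopjoe

Since the last vowel of *miwew* is /e/ (a non-high vowel), it takes -op, giving *miwewop*.
The causative form *miwewop* — final consonant /p/ (voiceless) → -jo → *miwewopjo*.
Since the final sound of the past-tense form *miwewopjo* is /o/ (a vowel), it takes -e, giving *miwewopjoe*.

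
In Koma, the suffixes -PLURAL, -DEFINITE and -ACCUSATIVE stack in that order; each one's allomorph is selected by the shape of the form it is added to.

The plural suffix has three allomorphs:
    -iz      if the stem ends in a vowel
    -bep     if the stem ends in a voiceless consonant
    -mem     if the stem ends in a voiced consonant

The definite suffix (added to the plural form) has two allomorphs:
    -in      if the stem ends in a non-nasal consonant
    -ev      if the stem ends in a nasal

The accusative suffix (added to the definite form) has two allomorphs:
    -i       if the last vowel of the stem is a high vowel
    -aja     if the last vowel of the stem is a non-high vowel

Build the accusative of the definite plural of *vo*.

voizini

*vo*: final sound = /o/, a vowel → -iz → *voiz*.
The final consonant of the plural form *voiz* is /z/, which is non-nasal, so the definite suffix is -in, giving *voizin*.
The definite form *voizin* — last vowel /i/ (a high vowel) → -i → *voizini*.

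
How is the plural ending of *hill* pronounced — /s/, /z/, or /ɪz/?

The stem *hill* ends in a voiced non-sibilant sound.
The plural suffix surfaces as /ɪz/ after sibilants, /s/ after other voiceless consonants, and /z/ after other voiced sounds.
So the plural -s on *hill* is pronounced /z/.

/z/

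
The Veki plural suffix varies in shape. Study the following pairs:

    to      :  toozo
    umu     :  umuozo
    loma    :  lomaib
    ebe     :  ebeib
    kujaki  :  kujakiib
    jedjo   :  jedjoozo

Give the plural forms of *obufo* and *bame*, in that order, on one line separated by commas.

The suffix is conditioned by the last vowel: -ozo when the last vowel of the stem is a rounded vowel (*to*, *umu*, *jedjo*); -ib when the last vowel of the stem is an unrounded vowel (*loma*, *ebe*, *kujaki*).
*obufo*: last vowel = /o/, a rounded vowel → -ozo → *obufoozo*.
The last vowel of *bame* is /e/, which is an unrounded vowel, so the suffix is -ib, giving *bameib*.

obufoozo, bameib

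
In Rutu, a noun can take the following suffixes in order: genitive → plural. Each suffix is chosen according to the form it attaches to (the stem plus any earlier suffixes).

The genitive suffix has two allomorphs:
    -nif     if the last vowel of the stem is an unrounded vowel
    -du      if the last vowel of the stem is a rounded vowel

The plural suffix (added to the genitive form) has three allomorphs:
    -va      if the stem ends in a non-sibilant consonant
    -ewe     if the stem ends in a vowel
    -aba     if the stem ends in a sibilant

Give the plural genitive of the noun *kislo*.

Since the last vowel of *kislo* is /o/ (a rounded vowel), it takes -du, giving *kislodu*.
The final sound of the genitive form *kislodu* is /u/, which is a vowel, so the plural suffix is -ewe, giving *kisloduewe*.

kisloduewe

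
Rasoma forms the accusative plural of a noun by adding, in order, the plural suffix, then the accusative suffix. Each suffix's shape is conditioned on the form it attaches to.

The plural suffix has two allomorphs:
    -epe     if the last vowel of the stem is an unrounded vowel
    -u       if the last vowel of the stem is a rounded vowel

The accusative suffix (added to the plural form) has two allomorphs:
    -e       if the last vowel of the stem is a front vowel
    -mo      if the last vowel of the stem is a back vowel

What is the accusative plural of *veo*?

*veo* — last vowel /o/ (a rounded vowel) → -u → *veou*.
Since the last vowel of the plural form *veou* is /u/ (a back vowel), it takes -mo, giving *veoumo*.

veoumo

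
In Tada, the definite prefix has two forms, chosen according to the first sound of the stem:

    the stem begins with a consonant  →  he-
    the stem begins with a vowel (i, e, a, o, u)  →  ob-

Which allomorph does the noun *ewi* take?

ob-

*ewi*: first sound = /e/, a vowel → ob-.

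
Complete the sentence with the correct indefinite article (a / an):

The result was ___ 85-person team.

an

The indefinite article is chosen by the initial *sound* of the following word, not its spelling.
The number *85* is spoken "eighty-…", beginning with /ˈeɪti/ — a vowel sound.
So the article is *an*: The result was an 85-person team.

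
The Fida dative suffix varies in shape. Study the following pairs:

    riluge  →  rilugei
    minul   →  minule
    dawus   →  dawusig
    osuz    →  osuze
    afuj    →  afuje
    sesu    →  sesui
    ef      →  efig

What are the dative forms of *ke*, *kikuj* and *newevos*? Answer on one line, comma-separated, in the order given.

The suffix is conditioned by the final sound: -ig when the stem ends in a voiceless consonant (*dawus*, *ef*); -e when the stem ends in a voiced consonant (*minul*, *osuz*, *afuj*); -i when the stem ends in a vowel (*riluge*, *sesu*).
The final sound of *ke* is /e/, which is a vowel, so the suffix is -i, giving *kei*.
The final sound of *kikuj* is /j/, which is a voiced consonant, so the suffix is -e, giving *kikuje*.
*newevos*: final sound = /s/, a voiceless consonant → -ig → *newevosig*.

kei, kikuje, newevosig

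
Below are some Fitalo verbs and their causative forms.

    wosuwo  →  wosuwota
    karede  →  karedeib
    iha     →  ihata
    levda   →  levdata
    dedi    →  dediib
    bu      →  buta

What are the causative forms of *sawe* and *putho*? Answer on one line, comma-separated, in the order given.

The suffix is conditioned by the last vowel: -ib when the last vowel of the stem is a front vowel (*karede*, *dedi*); -ta when the last vowel of the stem is a back vowel (*wosuwo*, *iha*, *levda*, *bu*).
Since the last vowel of *sawe* is /e/ (a front vowel), it takes -ib, giving *saweib*.
*putho*: last vowel = /o/, a back vowel → -ta → *puthota*.

saweib, puthota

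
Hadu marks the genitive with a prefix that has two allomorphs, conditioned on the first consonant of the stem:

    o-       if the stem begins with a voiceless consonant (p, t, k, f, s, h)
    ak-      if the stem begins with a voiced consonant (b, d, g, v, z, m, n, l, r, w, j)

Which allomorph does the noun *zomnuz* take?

The first consonant of *zomnuz* is /z/, which is voiced, so the prefix is ak-.

ak-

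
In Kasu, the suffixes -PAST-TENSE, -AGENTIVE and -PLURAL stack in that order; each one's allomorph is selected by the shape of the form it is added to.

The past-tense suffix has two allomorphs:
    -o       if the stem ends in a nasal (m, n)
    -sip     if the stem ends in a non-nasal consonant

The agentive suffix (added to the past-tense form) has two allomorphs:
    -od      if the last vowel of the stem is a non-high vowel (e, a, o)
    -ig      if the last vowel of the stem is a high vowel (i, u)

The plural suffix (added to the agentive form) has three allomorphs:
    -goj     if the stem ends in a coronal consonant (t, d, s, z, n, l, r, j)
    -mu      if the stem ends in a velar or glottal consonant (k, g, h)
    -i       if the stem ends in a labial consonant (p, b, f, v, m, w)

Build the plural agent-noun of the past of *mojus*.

mojussipigmu

Since the final consonant of *mojus* is /s/ (non-nasal), it takes -sip, giving *mojussip*.
The past-tense form *mojussip* — last vowel /i/ (a high vowel) → -ig → *mojussipig*.
The final consonant of the agentive form *mojussipig* is /g/, which is velar/glottal, so the plural suffix is -mu, giving *mojussipigmu*.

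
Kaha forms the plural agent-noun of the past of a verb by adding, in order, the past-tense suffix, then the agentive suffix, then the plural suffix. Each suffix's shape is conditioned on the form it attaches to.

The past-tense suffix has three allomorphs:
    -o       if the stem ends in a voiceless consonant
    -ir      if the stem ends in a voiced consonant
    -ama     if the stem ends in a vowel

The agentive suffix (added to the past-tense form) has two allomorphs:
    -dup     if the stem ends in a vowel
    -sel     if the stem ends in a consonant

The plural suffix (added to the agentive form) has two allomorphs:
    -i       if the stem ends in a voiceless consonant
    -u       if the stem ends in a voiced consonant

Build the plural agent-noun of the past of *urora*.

The final sound of *urora* is /a/, which is a vowel, so the past-tense suffix is -ama, giving *uroraama*.
Since the final sound of the past-tense form *uroraama* is /a/ (a vowel), it takes -dup, giving *uroraamadup*.
Since the final consonant of the agentive form *uroraamadup* is /p/ (voiceless), it takes -i, giving *uroraamadupi*.

uroraamadupi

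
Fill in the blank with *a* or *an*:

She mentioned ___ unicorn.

a

The indefinite article is chosen by the initial *sound* of the following word, not its spelling.
*unicorn* begins with the sound /juː/ (u pronounced /juː/) — a consonant sound.
So the article is *a*: She mentioned a unicorn.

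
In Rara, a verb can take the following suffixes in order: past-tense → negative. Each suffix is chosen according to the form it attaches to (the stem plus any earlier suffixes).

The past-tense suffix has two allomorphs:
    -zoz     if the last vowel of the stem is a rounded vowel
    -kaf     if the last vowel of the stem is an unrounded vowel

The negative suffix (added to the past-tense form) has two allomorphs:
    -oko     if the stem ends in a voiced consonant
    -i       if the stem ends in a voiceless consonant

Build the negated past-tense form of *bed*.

Since the last vowel of *bed* is /e/ (an unrounded vowel), it takes -kaf, giving *bedkaf*.
The final consonant of the past-tense form *bedkaf* is /f/, which is voiceless, so the negative suffix is -i, giving *bedkafi*.

bedkafi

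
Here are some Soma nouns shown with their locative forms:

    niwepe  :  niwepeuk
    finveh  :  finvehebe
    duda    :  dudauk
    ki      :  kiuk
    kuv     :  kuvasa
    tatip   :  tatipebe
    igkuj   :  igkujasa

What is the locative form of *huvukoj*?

The pattern is voicing of the final sound: -ebe when the stem ends in a voiceless consonant (*finveh*, *tatip*); -asa when the stem ends in a voiced consonant (*kuv*, *igkuj*); -uk when the stem ends in a vowel (*niwepe*, *duda*, *ki*).
The final sound of *huvukoj* is /j/, which is a voiced consonant, so the suffix is -asa, giving *huvukojasa*.

huvukojasa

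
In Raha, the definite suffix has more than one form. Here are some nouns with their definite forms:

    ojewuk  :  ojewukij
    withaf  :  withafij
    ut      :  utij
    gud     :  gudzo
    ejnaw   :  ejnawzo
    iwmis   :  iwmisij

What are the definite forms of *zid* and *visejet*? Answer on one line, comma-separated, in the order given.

The pattern is voicing of the final consonant: -ij when the stem ends in a voiceless consonant (*ojewuk*, *withaf*, *ut*, *iwmis*); -zo when the stem ends in a voiced consonant (*gud*, *ejnaw*).
Since the final consonant of *zid* is /d/ (voiced), it takes -zo, giving *zidzo*.
The final consonant of *visejet* is /t/, which is voiceless, so the suffix is -ij, giving *visejetij*.

zidzo, visejetij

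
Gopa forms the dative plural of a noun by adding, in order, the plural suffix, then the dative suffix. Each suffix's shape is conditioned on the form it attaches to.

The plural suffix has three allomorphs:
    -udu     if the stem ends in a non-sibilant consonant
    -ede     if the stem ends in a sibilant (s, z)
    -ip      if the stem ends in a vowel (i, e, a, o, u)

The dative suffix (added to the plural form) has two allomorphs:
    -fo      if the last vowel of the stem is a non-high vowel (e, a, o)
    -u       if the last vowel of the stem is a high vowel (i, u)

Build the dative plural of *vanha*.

vanhaipu

Since the final sound of *vanha* is /a/ (a vowel), it takes -ip, giving *vanhaip*.
The last vowel of the plural form *vanhaip* is /i/, which is a high vowel, so the dative suffix is -u, giving *vanhaipu*.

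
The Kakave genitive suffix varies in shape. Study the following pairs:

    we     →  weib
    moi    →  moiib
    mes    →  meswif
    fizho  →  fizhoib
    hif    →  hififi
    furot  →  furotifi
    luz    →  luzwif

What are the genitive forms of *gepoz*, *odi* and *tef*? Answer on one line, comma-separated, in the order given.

gepozwif, odiib, tefifi

The alternation tracks the final sound of the stem — -wif when the stem ends in a sibilant (*mes*, *luz*); -ifi when the stem ends in a non-sibilant consonant (*hif*, *furot*); -ib when the stem ends in a vowel (*we*, *moi*, *fizho*).
*gepoz* — final sound /z/ (a sibilant) → -wif → *gepozwif*.
*odi* — final sound /i/ (a vowel) → -ib → *odiib*.
The final sound of *tef* is /f/, which is a non-sibilant consonant, so the suffix is -ifi, giving *tefifi*.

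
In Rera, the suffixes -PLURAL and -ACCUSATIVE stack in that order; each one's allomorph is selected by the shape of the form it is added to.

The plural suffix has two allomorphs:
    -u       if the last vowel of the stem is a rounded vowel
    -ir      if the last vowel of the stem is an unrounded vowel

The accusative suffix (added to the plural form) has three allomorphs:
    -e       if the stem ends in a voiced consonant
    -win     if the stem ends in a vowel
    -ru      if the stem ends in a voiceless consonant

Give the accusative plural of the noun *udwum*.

udwumuwin

Since the last vowel of *udwum* is /u/ (a rounded vowel), it takes -u, giving *udwumu*.
Since the final sound of the plural form *udwumu* is /u/ (a vowel), it takes -win, giving *udwumuwin*.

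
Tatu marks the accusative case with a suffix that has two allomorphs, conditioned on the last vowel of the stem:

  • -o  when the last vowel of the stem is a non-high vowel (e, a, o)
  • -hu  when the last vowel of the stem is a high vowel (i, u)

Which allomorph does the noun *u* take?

*u* — last vowel /u/ (a high vowel) → -hu.

-hu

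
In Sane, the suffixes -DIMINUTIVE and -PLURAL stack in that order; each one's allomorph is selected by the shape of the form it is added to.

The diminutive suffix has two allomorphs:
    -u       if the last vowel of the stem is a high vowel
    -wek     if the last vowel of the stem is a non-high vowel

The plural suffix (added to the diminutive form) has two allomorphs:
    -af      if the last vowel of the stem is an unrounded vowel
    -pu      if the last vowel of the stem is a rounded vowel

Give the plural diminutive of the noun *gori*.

goriupu

Since the last vowel of *gori* is /i/ (a high vowel), it takes -u, giving *goriu*.
The last vowel of the diminutive form *goriu* is /u/, which is a rounded vowel, so the plural suffix is -pu, giving *goriupu*.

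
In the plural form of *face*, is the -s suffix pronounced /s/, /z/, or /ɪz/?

The stem *face* ends in a sibilant (/s, z, ʃ, ʒ, tʃ, dʒ/).
The plural suffix surfaces as /ɪz/ after sibilants, /s/ after other voiceless consonants, and /z/ after other voiced sounds.
So the plural -s on *face* is pronounced /ɪz/.

/ɪz/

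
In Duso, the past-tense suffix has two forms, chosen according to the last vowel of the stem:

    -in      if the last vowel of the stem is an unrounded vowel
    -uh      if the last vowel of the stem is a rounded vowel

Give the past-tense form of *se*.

The last vowel of *se* is /e/, which is an unrounded vowel, so the suffix is -in, giving *sein*.

sein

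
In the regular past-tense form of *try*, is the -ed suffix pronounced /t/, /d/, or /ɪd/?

The stem *try* ends in a voiced sound other than /d/.
The -ed suffix is realized as /ɪd/ after /t, d/; as /t/ after other voiceless consonants; and as /d/ after other voiced sounds.
So -ed on *try* is pronounced /d/.

/d/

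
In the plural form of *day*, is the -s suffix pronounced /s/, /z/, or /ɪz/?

The stem *day* ends in a voiced non-sibilant sound.
The plural suffix surfaces as /ɪz/ after sibilants, /s/ after other voiceless consonants, and /z/ after other voiced sounds.
So the plural -s on *day* is pronounced /z/.

/z/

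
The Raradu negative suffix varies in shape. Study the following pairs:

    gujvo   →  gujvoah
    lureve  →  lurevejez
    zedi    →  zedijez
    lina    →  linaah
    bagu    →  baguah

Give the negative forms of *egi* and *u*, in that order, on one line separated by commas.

The suffix is conditioned by the last vowel: -jez when the last vowel of the stem is a front vowel (*lureve*, *zedi*); -ah when the last vowel of the stem is a back vowel (*gujvo*, *lina*, *bagu*).
The last vowel of *egi* is /i/, which is a front vowel, so the suffix is -jez, giving *egijez*.
*u*: last vowel = /u/, a back vowel → -ah → *uah*.

egijez, uah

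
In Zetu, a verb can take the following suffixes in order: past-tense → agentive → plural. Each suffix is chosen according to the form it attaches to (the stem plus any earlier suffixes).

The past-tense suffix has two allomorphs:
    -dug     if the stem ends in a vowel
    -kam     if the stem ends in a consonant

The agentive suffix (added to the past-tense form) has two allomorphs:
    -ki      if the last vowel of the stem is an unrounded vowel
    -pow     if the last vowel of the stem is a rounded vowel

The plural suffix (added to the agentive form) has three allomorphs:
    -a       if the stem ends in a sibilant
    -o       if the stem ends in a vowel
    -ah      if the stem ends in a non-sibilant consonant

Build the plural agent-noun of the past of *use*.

usedugpowah

Since the final sound of *use* is /e/ (a vowel), it takes -dug, giving *usedug*.
Since the last vowel of the past-tense form *usedug* is /u/ (a rounded vowel), it takes -pow, giving *usedugpow*.
The agentive form *usedugpow* — final sound /w/ (a non-sibilant consonant) → -ah → *usedugpowah*.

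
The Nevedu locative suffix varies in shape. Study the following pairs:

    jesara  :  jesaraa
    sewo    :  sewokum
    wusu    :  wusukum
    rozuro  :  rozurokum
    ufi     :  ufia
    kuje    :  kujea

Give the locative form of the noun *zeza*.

The pattern is rounding harmony: -kum when the last vowel of the stem is a rounded vowel (*sewo*, *wusu*, *rozuro*); -a when the last vowel of the stem is an unrounded vowel (*jesara*, *ufi*, *kuje*).
Since the last vowel of *zeza* is /a/ (an unrounded vowel), it takes -a, giving *zezaa*.

zezaa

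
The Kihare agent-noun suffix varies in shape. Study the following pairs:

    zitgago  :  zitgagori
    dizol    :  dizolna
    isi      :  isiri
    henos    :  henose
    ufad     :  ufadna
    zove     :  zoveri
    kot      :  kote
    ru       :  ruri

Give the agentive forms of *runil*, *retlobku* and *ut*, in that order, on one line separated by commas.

runilna, retlobkuri, ute

The alternation tracks the final sound of the stem — -e when the stem ends in a voiceless consonant (*henos*, *kot*); -na when the stem ends in a voiced consonant (*dizol*, *ufad*); -ri when the stem ends in a vowel (*zitgago*, *isi*, *zove*, *ru*).
The final sound of *runil* is /l/, which is a voiced consonant, so the suffix is -na, giving *runilna*.
The final sound of *retlobku* is /u/, which is a vowel, so the suffix is -ri, giving *retlobkuri*.
*ut* — final sound /t/ (a voiceless consonant) → -e → *ute*.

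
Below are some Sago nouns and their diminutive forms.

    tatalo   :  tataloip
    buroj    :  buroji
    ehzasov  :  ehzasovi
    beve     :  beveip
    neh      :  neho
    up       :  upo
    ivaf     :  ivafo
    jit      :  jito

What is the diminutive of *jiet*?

The pattern is voicing of the final sound: -o when the stem ends in a voiceless consonant (*neh*, *up*, *ivaf*, *jit*); -i when the stem ends in a voiced consonant (*buroj*, *ehzasov*); -ip when the stem ends in a vowel (*tatalo*, *beve*).
Since the final sound of *jiet* is /t/ (a voiceless consonant), it takes -o, giving *jieto*.

jieto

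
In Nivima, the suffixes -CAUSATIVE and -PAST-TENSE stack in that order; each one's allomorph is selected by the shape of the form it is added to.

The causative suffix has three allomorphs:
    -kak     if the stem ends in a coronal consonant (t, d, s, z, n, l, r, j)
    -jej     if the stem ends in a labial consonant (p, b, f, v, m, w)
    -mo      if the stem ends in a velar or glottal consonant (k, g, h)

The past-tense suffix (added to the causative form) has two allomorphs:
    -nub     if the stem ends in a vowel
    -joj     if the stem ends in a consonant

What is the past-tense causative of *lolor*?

lolorkakjoj

*lolor* — final consonant /r/ (coronal) → -kak → *lolorkak*.
The final sound of the causative form *lolorkak* is /k/, which is a consonant, so the past-tense suffix is -joj, giving *lolorkakjoj*.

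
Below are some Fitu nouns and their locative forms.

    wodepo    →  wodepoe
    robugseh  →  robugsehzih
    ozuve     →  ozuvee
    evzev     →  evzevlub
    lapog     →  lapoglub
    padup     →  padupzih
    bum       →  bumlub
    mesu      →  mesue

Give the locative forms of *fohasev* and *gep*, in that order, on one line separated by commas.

The alternation tracks the final sound of the stem — -zih when the stem ends in a voiceless consonant (*robugseh*, *padup*); -lub when the stem ends in a voiced consonant (*evzev*, *lapog*, *bum*); -e when the stem ends in a vowel (*wodepo*, *ozuve*, *mesu*).
*fohasev*: final sound = /v/, a voiced consonant → -lub → *fohasevlub*.
*gep* — final sound /p/ (a voiceless consonant) → -zih → *gepzih*.

fohasevlub, gepzih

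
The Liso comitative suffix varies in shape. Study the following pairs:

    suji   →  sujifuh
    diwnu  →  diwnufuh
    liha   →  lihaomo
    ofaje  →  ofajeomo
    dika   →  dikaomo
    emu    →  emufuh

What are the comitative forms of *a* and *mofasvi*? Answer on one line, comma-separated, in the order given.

The alternation tracks the last vowel of the stem — -fuh when the last vowel of the stem is a high vowel (*suji*, *diwnu*, *emu*); -omo when the last vowel of the stem is a non-high vowel (*liha*, *ofaje*, *dika*).
The last vowel of *a* is /a/, which is a non-high vowel, so the suffix is -omo, giving *aomo*.
Since the last vowel of *mofasvi* is /i/ (a high vowel), it takes -fuh, giving *mofasvifuh*.

aomo, mofasvifuh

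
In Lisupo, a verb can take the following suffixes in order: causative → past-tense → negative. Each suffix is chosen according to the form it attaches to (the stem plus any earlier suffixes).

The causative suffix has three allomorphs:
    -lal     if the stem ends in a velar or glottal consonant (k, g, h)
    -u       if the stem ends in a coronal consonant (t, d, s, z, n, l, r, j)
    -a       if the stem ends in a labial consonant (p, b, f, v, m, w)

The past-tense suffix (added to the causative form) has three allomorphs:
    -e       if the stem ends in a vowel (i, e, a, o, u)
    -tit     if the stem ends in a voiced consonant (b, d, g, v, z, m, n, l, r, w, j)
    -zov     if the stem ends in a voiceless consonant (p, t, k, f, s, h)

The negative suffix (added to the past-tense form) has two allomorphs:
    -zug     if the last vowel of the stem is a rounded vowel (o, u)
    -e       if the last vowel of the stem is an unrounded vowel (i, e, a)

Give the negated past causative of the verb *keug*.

The final consonant of *keug* is /g/, which is velar/glottal, so the causative suffix is -lal, giving *keuglal*.
The causative form *keuglal*: final sound = /l/, a voiced consonant → -tit → *keuglaltit*.
Since the last vowel of the past-tense form *keuglaltit* is /i/ (an unrounded vowel), it takes -e, giving *keuglaltite*.

keuglaltite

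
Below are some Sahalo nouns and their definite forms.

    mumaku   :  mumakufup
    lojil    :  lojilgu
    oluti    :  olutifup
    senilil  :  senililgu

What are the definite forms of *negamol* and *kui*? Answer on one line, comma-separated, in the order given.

The alternation tracks the final sound of the stem — -gu when the stem ends in a consonant (*lojil*, *senilil*); -fup when the stem ends in a vowel (*mumaku*, *oluti*).
Since the final sound of *negamol* is /l/ (a consonant), it takes -gu, giving *negamolgu*.
Since the final sound of *kui* is /i/ (a vowel), it takes -fup, giving *kuifup*.

negamolgu, kuifup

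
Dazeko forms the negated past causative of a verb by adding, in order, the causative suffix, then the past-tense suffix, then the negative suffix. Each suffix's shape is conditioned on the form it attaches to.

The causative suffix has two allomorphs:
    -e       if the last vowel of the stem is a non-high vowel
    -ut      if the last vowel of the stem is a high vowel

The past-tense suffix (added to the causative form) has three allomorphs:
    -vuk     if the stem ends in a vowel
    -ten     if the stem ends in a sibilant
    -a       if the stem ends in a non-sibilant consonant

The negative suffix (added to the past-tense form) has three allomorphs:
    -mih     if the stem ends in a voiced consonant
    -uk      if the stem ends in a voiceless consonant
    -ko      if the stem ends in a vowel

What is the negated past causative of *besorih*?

besorihutako

Since the last vowel of *besorih* is /i/ (a high vowel), it takes -ut, giving *besorihut*.
The final sound of the causative form *besorihut* is /t/, which is a non-sibilant consonant, so the past-tense suffix is -a, giving *besorihuta*.
The past-tense form *besorihuta*: final sound = /a/, a vowel → -ko → *besorihutako*.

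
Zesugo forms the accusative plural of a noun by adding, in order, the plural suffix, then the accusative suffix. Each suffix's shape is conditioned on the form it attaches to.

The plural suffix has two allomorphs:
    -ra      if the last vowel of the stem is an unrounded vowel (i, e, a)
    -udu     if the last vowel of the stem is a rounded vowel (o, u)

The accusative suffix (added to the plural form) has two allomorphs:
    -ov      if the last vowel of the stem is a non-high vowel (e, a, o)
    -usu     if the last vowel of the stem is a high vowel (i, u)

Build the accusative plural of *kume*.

kumeraov

Since the last vowel of *kume* is /e/ (an unrounded vowel), it takes -ra, giving *kumera*.
Since the last vowel of the plural form *kumera* is /a/ (a non-high vowel), it takes -ov, giving *kumeraov*.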